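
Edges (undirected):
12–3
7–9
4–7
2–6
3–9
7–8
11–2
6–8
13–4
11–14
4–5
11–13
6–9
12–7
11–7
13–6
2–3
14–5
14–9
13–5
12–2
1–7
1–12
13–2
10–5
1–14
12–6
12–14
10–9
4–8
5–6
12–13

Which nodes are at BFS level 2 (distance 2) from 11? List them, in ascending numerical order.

1, 3, 4, 5, 6, 8, 9, 12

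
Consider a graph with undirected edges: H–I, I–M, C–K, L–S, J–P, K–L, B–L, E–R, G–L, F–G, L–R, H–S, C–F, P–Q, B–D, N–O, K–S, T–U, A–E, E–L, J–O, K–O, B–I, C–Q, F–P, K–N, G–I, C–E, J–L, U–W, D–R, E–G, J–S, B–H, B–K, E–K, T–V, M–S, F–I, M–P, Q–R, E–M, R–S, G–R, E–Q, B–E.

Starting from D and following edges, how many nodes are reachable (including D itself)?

BFS from D visits: D, B, R, E, H, I, K, L, G, Q, S, A, C, M, F, N, O, J, P
Reachable nodes: 19 of 23 total.

19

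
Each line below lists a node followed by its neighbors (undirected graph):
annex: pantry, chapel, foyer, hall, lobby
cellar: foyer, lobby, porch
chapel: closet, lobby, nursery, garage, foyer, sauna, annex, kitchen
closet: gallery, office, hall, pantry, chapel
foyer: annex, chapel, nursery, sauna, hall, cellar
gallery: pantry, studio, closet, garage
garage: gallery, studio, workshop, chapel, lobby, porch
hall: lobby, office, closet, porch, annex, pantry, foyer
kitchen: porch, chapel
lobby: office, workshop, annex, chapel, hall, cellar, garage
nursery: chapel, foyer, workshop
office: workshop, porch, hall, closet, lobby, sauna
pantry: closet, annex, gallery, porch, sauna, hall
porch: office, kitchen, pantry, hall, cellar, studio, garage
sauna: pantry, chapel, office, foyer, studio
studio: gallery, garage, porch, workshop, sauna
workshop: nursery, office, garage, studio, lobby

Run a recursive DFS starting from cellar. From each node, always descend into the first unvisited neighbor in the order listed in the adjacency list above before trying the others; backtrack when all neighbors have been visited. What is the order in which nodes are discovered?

Visit cellar
cellar → foyer
foyer → annex
annex → pantry
pantry → closet
closet → gallery
gallery → studio
studio → garage
garage → workshop
workshop → nursery
nursery → chapel
chapel → lobby
lobby → office
office → porch
porch → kitchen
porch → hall
office → sauna

cellar, foyer, annex, pantry, closet, gallery, studio, garage, workshop, nursery, chapel, lobby, office, porch, kitchen, hall, sauna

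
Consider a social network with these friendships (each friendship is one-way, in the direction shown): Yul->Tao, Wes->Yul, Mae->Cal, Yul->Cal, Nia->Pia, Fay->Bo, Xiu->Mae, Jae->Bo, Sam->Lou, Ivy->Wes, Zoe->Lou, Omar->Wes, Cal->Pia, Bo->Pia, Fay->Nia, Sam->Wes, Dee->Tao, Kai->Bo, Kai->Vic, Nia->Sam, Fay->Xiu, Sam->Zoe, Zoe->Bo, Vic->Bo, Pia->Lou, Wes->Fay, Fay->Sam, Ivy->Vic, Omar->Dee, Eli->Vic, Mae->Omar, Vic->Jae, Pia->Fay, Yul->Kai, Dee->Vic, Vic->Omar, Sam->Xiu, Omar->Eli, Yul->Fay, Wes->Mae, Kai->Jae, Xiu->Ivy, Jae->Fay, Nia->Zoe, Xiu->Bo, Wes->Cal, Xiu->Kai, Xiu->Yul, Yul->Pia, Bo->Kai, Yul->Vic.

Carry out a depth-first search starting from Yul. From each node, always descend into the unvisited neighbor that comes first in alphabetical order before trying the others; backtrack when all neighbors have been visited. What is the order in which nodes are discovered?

Visit Yul
Yul → Cal
Cal → Pia
Pia → Fay
Fay → Bo
Bo → Kai
Kai → Jae
Kai → Vic
Vic → Omar
Omar → Dee
Dee → Tao
Omar → Eli
Omar → Wes
Wes → Mae
Fay → Nia
Nia → Sam
Sam → Lou
Sam → Xiu
Xiu → Ivy
Sam → Zoe

Yul Cal Pia Fay Bo Kai Jae Vic Omar Dee Tao Eli Wes Mae Nia Sam Lou Xiu Ivy Zoe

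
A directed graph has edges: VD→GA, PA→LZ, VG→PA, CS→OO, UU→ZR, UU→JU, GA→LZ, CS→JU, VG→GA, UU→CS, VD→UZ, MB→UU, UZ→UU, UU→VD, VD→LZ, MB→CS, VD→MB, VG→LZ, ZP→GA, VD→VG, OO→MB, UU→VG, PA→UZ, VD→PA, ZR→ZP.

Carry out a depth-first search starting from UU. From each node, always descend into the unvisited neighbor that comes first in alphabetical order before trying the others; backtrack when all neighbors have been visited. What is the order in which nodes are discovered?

Visit UU
UU → CS
CS → JU
CS → OO
OO → MB
UU → VD
VD → GA
GA → LZ
VD → PA
PA → UZ
VD → VG
UU → ZR
ZR → ZP

UU -> CS -> JU -> OO -> MB -> VD -> GA -> LZ -> PA -> UZ -> VG -> ZR -> ZP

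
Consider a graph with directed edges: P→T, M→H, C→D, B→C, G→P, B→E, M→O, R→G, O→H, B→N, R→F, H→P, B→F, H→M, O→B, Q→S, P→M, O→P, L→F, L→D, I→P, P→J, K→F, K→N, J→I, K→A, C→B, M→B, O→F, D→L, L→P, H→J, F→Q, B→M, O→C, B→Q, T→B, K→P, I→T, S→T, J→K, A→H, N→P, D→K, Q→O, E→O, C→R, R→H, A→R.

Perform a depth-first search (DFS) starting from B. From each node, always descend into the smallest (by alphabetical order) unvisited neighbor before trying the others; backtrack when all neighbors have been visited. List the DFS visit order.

B → C → D → K → A → H → J → I → P → M → O → F → Q → S → T → R → G → N → L → E

Visit B
B → C
C → D
D → K
K → A
A → H
H → J
J → I
I → P
P → M
M → O
O → F
F → Q
Q → S
S → T
A → R
R → G
K → N
D → L
B → E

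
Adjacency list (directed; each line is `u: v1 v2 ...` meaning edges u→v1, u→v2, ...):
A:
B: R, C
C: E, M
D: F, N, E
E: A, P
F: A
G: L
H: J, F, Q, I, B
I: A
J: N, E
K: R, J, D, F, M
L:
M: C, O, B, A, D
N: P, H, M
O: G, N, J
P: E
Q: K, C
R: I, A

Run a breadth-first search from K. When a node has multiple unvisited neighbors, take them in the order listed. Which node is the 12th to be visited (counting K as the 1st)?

Visit K; enqueue R, J, D, F, M → queue [R, J, D, F, M]
Visit R; enqueue I, A → queue [J, D, F, M, I, A]
Visit J; enqueue N, E → queue [D, F, M, I, A, N, E]
Visit D → queue [F, M, I, A, N, E]
Visit F → queue [M, I, A, N, E]
Visit M; enqueue C, O, B → queue [I, A, N, E, C, O, B]
Visit I → queue [A, N, E, C, O, B]
Visit A → queue [N, E, C, O, B]
Visit N; enqueue P, H → queue [E, C, O, B, P, H]
Visit E → queue [C, O, B, P, H]
Visit C → queue [O, B, P, H]
Visit O; enqueue G → queue [B, P, H, G]
Visit B → queue [P, H, G]
Visit P → queue [H, G]
Visit H; enqueue Q → queue [G, Q]
Visit G; enqueue L → queue [Q, L]
Visit Q → queue [L]
Visit L → queue []

Visit order: K, R, J, D, F, M, I, A, N, E, C, O, B, P, H, G, Q, L

O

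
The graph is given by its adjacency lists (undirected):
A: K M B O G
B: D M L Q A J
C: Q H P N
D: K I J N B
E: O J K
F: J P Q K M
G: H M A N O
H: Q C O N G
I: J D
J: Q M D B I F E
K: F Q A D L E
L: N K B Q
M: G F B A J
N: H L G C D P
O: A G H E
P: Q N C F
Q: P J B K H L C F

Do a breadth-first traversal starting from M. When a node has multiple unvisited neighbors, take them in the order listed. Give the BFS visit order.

Visit M; enqueue G, F, B, A, J → queue [G, F, B, A, J]
Visit G; enqueue H, N, O → queue [F, B, A, J, H, N, O]
Visit F; enqueue P, Q, K → queue [B, A, J, H, N, O, P, Q, K]
Visit B; enqueue D, L → queue [A, J, H, N, O, P, Q, K, D, L]
Visit A → queue [J, H, N, O, P, Q, K, D, L]
Visit J; enqueue I, E → queue [H, N, O, P, Q, K, D, L, I, E]
Visit H; enqueue C → queue [N, O, P, Q, K, D, L, I, E, C]
Visit N → queue [O, P, Q, K, D, L, I, E, C]
Visit O → queue [P, Q, K, D, L, I, E, C]
Visit P → queue [Q, K, D, L, I, E, C]
Visit Q → queue [K, D, L, I, E, C]
Visit K → queue [D, L, I, E, C]
Visit D → queue [L, I, E, C]
Visit L → queue [I, E, C]
Visit I → queue [E, C]
Visit E → queue [C]
Visit C → queue []

M G F B A J H N O P Q K D L I E C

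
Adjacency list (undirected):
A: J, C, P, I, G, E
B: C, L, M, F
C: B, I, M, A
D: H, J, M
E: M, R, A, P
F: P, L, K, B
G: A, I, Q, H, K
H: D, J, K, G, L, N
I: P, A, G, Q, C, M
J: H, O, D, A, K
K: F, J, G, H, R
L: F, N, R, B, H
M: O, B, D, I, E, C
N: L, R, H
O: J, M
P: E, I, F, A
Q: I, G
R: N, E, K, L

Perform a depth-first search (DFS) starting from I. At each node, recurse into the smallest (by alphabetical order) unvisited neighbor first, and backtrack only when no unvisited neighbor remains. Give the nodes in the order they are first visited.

Visit I
I → A
A → C
C → B
B → F
F → K
K → G
G → H
H → D
D → J
J → O
O → M
M → E
E → P
E → R
R → L
L → N
G → Q

I, A, C, B, F, K, G, H, D, J, O, M, E, P, R, L, N, Q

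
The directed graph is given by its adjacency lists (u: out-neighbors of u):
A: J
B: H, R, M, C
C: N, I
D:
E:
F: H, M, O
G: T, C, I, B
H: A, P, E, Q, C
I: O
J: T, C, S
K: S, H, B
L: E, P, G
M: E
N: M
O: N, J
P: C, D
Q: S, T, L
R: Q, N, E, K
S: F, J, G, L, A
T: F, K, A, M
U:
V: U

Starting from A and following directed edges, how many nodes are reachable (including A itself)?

20

BFS from A visits: A, J, T, S, C, M, K, F, L, G, N, I, E, H, B, O, P, Q, R, D
Reachable nodes: 20 of 22 total.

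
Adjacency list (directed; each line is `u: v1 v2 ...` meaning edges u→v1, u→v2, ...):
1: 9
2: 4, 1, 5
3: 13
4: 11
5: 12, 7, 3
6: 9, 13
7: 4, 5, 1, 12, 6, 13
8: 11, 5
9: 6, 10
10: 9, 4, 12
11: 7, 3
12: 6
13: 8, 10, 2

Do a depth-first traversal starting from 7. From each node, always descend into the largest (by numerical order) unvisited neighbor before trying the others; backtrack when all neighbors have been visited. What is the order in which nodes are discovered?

7 13 10 12 6 9 4 11 3 8 5 2 1

Visit 7
7 → 13
13 → 10
10 → 12
12 → 6
6 → 9
10 → 4
4 → 11
11 → 3
13 → 8
8 → 5
13 → 2
2 → 1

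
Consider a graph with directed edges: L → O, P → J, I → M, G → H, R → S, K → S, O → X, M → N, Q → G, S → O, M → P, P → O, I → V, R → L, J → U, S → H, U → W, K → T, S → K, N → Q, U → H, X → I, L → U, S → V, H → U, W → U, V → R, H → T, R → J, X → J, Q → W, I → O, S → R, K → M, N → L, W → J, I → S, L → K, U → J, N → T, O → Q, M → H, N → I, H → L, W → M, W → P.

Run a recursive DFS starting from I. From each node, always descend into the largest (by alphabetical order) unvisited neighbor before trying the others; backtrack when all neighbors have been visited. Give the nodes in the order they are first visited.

I, V, R, S, O, X, J, U, W, P, M, N, T, Q, G, H, L, K

Visit I
I → V
V → R
R → S
S → O
O → X
X → J
J → U
U → W
W → P
W → M
M → N
N → T
N → Q
Q → G
G → H
H → L
L → K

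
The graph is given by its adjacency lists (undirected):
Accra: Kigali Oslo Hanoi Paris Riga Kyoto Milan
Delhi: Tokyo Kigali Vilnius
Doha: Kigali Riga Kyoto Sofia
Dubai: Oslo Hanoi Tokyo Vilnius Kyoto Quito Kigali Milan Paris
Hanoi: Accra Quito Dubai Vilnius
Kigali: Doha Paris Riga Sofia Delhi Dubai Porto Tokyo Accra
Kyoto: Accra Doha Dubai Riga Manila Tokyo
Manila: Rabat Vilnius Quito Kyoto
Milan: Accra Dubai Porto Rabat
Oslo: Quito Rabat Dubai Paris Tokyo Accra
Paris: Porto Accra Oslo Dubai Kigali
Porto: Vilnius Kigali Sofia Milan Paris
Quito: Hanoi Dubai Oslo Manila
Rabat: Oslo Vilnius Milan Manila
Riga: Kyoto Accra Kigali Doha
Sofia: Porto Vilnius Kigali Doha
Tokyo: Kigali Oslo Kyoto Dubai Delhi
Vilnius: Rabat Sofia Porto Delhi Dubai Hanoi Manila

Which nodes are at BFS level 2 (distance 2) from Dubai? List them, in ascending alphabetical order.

Level 0: Dubai
Level 1: Hanoi, Kigali, Kyoto, Milan, Oslo, Paris, Quito, Tokyo, Vilnius
Level 2: Accra, Delhi, Doha, Manila, Porto, Rabat, Riga, Sofia

Accra, Delhi, Doha, Manila, Porto, Rabat, Riga, Sofia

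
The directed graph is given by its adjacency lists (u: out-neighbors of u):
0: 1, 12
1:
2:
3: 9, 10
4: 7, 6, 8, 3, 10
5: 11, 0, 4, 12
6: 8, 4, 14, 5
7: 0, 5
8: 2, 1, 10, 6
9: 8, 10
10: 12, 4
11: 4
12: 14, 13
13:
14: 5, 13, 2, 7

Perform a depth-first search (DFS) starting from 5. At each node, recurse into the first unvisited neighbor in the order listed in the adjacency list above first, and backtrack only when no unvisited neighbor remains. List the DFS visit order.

Visit 5
5 → 11
11 → 4
4 → 7
7 → 0
0 → 1
0 → 12
12 → 14
14 → 13
14 → 2
4 → 6
6 → 8
8 → 10
4 → 3
3 → 9

5 → 11 → 4 → 7 → 0 → 1 → 12 → 14 → 13 → 2 → 6 → 8 → 10 → 3 → 9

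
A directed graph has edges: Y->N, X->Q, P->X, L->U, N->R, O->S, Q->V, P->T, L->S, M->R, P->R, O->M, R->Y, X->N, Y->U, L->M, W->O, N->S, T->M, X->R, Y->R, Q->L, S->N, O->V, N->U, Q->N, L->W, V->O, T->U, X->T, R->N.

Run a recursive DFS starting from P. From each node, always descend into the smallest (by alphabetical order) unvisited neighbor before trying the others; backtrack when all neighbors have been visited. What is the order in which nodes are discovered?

P, R, N, S, U, Y, T, M, X, Q, L, W, O, V

Visit P
P → R
R → N
N → S
N → U
R → Y
P → T
T → M
P → X
X → Q
Q → L
L → W
W → O
O → V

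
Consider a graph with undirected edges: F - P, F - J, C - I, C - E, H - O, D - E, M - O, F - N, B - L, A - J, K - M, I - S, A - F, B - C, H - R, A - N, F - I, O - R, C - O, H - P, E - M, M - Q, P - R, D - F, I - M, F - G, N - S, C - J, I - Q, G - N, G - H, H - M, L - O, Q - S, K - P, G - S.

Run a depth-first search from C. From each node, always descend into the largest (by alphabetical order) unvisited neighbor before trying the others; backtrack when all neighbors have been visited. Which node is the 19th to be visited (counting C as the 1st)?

B

Visit C
C → O
O → R
R → P
P → K
K → M
M → Q
Q → S
S → N
N → G
G → H
G → F
F → J
J → A
F → I
F → D
D → E
O → L
L → B

Visit order: C, O, R, P, K, M, Q, S, N, G, H, F, J, A, I, D, E, L, B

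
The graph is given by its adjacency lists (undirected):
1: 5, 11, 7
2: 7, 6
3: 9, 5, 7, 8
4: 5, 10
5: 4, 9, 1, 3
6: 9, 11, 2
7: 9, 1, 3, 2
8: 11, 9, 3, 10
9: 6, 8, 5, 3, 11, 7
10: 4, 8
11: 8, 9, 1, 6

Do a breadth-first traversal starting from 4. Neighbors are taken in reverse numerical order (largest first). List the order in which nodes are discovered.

4 -> 10 -> 5 -> 8 -> 9 -> 3 -> 1 -> 11 -> 7 -> 6 -> 2

Visit 4; enqueue 10, 5 → queue [10, 5]
Visit 10; enqueue 8 → queue [5, 8]
Visit 5; enqueue 9, 3, 1 → queue [8, 9, 3, 1]
Visit 8; enqueue 11 → queue [9, 3, 1, 11]
Visit 9; enqueue 7, 6 → queue [3, 1, 11, 7, 6]
Visit 3 → queue [1, 11, 7, 6]
Visit 1 → queue [11, 7, 6]
Visit 11 → queue [7, 6]
Visit 7; enqueue 2 → queue [6, 2]
Visit 6 → queue [2]
Visit 2 → queue []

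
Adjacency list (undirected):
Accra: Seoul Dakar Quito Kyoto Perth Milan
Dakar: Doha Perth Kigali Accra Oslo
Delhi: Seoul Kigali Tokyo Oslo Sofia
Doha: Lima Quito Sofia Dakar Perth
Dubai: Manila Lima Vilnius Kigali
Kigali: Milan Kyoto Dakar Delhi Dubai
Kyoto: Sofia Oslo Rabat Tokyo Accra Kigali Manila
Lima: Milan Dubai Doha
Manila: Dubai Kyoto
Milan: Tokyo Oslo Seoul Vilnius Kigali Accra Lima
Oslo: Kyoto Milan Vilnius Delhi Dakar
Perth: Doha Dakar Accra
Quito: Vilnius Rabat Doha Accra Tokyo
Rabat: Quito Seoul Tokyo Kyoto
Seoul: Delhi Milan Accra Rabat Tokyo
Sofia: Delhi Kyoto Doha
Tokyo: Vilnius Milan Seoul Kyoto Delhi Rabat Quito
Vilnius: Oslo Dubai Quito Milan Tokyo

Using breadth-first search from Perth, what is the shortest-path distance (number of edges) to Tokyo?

3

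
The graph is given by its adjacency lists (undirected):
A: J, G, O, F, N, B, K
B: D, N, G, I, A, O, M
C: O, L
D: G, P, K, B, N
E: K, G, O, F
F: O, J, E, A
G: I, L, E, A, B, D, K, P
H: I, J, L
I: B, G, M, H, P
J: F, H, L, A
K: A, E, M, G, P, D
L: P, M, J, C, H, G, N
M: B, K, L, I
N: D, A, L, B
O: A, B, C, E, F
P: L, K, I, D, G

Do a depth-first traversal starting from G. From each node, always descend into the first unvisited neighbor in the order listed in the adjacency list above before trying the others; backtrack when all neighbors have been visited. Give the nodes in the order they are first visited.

G I B D P L M K A J F O C E H N

Visit G
G → I
I → B
B → D
D → P
P → L
L → M
M → K
K → A
A → J
J → F
F → O
O → C
O → E
J → H
A → N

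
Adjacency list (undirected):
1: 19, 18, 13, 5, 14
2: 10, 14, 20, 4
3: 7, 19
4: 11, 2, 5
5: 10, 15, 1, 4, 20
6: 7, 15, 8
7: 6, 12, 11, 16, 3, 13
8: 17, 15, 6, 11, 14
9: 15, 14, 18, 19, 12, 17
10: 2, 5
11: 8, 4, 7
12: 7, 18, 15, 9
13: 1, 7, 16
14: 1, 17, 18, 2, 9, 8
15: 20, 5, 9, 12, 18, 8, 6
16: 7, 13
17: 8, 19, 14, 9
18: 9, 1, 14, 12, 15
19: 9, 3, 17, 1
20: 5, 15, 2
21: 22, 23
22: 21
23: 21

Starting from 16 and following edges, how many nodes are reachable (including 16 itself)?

20

BFS from 16 visits: 16, 7, 13, 3, 6, 11, 12, 1, 19, 8, 15, 4, 9, 18, 5, 14, 17, 20, 2, 10
Reachable nodes: 20 of 23 total.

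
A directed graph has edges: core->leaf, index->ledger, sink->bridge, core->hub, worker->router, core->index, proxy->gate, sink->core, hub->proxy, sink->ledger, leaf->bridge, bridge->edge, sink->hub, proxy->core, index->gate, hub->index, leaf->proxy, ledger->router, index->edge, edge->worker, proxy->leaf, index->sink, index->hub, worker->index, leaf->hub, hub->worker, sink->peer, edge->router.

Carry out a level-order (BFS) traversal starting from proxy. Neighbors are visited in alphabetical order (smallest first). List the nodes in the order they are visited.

proxy → core → gate → leaf → hub → index → bridge → worker → edge → ledger → sink → router → peer

Visit proxy; enqueue core, gate, leaf → queue [core, gate, leaf]
Visit core; enqueue hub, index → queue [gate, leaf, hub, index]
Visit gate → queue [leaf, hub, index]
Visit leaf; enqueue bridge → queue [hub, index, bridge]
Visit hub; enqueue worker → queue [index, bridge, worker]
Visit index; enqueue edge, ledger, sink → queue [bridge, worker, edge, ledger, sink]
Visit bridge → queue [worker, edge, ledger, sink]
Visit worker; enqueue router → queue [edge, ledger, sink, router]
Visit edge → queue [ledger, sink, router]
Visit ledger → queue [sink, router]
Visit sink; enqueue peer → queue [router, peer]
Visit router → queue [peer]
Visit peer → queue []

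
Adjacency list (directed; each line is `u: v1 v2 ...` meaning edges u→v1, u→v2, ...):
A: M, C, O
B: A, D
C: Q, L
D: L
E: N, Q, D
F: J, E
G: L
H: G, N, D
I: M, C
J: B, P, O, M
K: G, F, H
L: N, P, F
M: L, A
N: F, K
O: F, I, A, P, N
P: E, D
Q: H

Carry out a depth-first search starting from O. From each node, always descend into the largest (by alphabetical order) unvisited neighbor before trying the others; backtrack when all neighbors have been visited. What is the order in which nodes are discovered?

Visit O
O → P
P → E
E → Q
Q → H
H → N
N → K
K → G
G → L
L → F
F → J
J → M
M → A
A → C
J → B
B → D
O → I

O -> P -> E -> Q -> H -> N -> K -> G -> L -> F -> J -> M -> A -> C -> B -> D -> I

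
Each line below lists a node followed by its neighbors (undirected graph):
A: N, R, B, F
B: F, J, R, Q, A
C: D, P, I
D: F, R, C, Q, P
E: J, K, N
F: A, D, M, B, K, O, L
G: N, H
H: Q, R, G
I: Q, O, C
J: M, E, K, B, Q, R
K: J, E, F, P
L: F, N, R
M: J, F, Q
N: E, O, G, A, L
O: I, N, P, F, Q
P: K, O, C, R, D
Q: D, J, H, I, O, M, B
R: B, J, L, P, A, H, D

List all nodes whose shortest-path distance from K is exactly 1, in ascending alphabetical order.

E, F, J, P

Level 0: K
Level 1: E, F, J, P
Level 2: A, B, C, D, L, M, N, O, Q, R
Level 3: G, H, I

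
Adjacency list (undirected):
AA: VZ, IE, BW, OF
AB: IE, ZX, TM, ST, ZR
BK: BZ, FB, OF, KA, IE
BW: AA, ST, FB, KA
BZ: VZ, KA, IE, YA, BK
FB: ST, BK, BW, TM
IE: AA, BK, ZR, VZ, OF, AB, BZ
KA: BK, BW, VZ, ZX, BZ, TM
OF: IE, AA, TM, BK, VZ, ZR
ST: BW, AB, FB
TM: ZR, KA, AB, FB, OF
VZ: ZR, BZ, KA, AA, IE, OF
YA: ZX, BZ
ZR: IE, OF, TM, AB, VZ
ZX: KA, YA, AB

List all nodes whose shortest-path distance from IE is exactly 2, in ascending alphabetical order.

BW, FB, KA, ST, TM, YA, ZX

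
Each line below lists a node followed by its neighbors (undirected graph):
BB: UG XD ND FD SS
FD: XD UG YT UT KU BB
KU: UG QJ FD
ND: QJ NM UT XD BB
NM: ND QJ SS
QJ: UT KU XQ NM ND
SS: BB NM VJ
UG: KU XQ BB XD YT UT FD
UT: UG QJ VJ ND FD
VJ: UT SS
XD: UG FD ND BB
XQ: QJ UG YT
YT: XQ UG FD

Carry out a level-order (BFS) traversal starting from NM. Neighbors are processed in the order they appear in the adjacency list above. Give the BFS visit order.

NM ND QJ SS UT XD BB KU XQ VJ UG FD YT

Visit NM; enqueue ND, QJ, SS → queue [ND, QJ, SS]
Visit ND; enqueue UT, XD, BB → queue [QJ, SS, UT, XD, BB]
Visit QJ; enqueue KU, XQ → queue [SS, UT, XD, BB, KU, XQ]
Visit SS; enqueue VJ → queue [UT, XD, BB, KU, XQ, VJ]
Visit UT; enqueue UG, FD → queue [XD, BB, KU, XQ, VJ, UG, FD]
Visit XD → queue [BB, KU, XQ, VJ, UG, FD]
Visit BB → queue [KU, XQ, VJ, UG, FD]
Visit KU → queue [XQ, VJ, UG, FD]
Visit XQ; enqueue YT → queue [VJ, UG, FD, YT]
Visit VJ → queue [UG, FD, YT]
Visit UG → queue [FD, YT]
Visit FD → queue [YT]
Visit YT → queue []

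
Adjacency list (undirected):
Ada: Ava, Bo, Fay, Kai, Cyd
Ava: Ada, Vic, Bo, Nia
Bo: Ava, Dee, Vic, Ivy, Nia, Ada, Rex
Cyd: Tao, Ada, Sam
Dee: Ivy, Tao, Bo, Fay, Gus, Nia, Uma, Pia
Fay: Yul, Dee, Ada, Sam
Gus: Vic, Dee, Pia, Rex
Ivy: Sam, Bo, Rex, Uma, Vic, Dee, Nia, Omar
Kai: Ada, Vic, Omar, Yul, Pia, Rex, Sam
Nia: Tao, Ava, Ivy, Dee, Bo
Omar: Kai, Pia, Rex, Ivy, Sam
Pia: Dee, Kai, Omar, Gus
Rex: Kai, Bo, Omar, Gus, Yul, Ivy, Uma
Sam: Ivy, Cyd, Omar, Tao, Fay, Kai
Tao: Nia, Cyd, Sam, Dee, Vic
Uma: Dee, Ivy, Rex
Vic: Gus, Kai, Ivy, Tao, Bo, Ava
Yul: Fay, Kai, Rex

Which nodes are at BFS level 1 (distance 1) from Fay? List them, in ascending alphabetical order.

Ada, Dee, Sam, Yul

Level 0: Fay
Level 1: Ada, Dee, Sam, Yul
Level 2: Ava, Bo, Cyd, Gus, Ivy, Kai, Nia, Omar, Pia, Rex, Tao, Uma
Level 3: Vic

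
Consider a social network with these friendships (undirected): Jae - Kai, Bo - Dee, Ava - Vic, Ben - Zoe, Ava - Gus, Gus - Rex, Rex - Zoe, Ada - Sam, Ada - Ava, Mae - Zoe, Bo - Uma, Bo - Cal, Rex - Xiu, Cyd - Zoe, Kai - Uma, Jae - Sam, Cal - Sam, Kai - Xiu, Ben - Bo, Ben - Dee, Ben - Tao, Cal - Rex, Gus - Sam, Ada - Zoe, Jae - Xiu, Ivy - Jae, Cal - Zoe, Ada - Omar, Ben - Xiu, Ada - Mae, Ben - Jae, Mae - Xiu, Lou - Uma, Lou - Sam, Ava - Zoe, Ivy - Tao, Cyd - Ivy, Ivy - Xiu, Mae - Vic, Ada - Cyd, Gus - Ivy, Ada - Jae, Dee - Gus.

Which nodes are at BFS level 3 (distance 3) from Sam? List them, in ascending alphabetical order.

Level 0: Sam
Level 1: Ada, Cal, Gus, Jae, Lou
Level 2: Ava, Ben, Bo, Cyd, Dee, Ivy, Kai, Mae, Omar, Rex, Uma, Xiu, Zoe
Level 3: Tao, Vic

Tao, Vic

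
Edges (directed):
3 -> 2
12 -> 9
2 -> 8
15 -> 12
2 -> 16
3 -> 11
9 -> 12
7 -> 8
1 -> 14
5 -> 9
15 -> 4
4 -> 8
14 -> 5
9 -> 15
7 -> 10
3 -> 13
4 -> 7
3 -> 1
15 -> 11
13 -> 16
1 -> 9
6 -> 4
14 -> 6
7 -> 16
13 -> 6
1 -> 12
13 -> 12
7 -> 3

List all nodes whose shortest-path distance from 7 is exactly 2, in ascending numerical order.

Level 0: 7
Level 1: 3, 8, 10, 16
Level 2: 1, 2, 11, 13
Level 3: 6, 9, 12, 14
Level 4: 4, 5, 15

1, 2, 11, 13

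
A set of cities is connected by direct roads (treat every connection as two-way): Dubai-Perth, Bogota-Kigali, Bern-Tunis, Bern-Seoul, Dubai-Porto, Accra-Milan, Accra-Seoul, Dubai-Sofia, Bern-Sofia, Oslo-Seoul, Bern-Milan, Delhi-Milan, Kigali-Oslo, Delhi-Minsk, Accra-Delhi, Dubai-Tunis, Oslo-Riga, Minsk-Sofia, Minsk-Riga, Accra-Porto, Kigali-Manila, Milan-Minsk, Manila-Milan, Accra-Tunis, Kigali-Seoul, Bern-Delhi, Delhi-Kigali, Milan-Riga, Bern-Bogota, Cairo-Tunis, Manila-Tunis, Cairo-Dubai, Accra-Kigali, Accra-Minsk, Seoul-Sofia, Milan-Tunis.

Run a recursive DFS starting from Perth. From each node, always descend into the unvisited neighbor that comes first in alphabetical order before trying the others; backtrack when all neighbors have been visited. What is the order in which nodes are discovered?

Perth, Dubai, Cairo, Tunis, Accra, Delhi, Bern, Bogota, Kigali, Manila, Milan, Minsk, Riga, Oslo, Seoul, Sofia, Porto

Visit Perth
Perth → Dubai
Dubai → Cairo
Cairo → Tunis
Tunis → Accra
Accra → Delhi
Delhi → Bern
Bern → Bogota
Bogota → Kigali
Kigali → Manila
Manila → Milan
Milan → Minsk
Minsk → Riga
Riga → Oslo
Oslo → Seoul
Seoul → Sofia
Accra → Porto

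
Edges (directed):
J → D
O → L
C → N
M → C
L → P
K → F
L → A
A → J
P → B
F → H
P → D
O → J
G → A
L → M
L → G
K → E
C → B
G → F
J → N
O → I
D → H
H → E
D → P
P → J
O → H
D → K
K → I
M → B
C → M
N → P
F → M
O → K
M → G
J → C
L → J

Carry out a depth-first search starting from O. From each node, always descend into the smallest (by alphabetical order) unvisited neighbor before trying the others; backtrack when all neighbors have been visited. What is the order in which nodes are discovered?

Visit O
O → H
H → E
O → I
O → J
J → C
C → B
C → M
M → G
G → A
G → F
C → N
N → P
P → D
D → K
O → L

O, H, E, I, J, C, B, M, G, A, F, N, P, D, K, L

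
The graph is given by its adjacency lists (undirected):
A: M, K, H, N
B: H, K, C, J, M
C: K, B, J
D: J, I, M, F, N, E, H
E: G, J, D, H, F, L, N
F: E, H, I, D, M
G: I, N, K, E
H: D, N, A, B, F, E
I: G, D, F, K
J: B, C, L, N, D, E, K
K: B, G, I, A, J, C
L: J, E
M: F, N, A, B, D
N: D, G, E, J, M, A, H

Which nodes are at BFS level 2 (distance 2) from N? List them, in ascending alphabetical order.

Level 0: N
Level 1: A, D, E, G, H, J, M
Level 2: B, C, F, I, K, L

B, C, F, I, K, L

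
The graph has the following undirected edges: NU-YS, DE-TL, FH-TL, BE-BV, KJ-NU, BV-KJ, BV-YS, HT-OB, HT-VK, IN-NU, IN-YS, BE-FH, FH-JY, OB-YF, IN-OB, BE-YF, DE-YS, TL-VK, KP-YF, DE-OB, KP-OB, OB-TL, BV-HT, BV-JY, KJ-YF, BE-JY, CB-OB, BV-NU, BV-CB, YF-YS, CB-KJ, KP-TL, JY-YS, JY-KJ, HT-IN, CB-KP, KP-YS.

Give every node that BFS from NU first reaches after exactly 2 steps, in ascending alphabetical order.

BE, CB, DE, HT, JY, KP, OB, YF

Level 0: NU
Level 1: BV, IN, KJ, YS
Level 2: BE, CB, DE, HT, JY, KP, OB, YF
Level 3: FH, TL, VK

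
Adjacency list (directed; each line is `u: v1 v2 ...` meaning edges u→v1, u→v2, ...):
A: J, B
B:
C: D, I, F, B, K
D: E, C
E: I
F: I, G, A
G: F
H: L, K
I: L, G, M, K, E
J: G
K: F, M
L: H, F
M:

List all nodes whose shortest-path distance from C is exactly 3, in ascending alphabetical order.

H, J

Level 0: C
Level 1: B, D, F, I, K
Level 2: A, E, G, L, M
Level 3: H, J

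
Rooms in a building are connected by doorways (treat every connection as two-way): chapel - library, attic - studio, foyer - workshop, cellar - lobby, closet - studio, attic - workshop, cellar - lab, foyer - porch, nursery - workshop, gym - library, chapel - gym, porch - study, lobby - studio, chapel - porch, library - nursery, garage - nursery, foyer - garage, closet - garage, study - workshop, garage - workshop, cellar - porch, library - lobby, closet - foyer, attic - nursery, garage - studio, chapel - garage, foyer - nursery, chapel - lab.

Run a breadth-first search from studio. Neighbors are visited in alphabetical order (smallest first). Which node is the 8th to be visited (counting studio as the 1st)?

foyer

Visit studio; enqueue attic, closet, garage, lobby → queue [attic, closet, garage, lobby]
Visit attic; enqueue nursery, workshop → queue [closet, garage, lobby, nursery, workshop]
Visit closet; enqueue foyer → queue [garage, lobby, nursery, workshop, foyer]
Visit garage; enqueue chapel → queue [lobby, nursery, workshop, foyer, chapel]
Visit lobby; enqueue cellar, library → queue [nursery, workshop, foyer, chapel, cellar, library]
Visit nursery → queue [workshop, foyer, chapel, cellar, library]
Visit workshop; enqueue study → queue [foyer, chapel, cellar, library, study]
Visit foyer; enqueue porch → queue [chapel, cellar, library, study, porch]
Visit chapel; enqueue gym, lab → queue [cellar, library, study, porch, gym, lab]
Visit cellar → queue [library, study, porch, gym, lab]
Visit library → queue [study, porch, gym, lab]
Visit study → queue [porch, gym, lab]
Visit porch → queue [gym, lab]
Visit gym → queue [lab]
Visit lab → queue []

Visit order: studio, attic, closet, garage, lobby, nursery, workshop, foyer, chapel, cellar, library, study, porch, gym, lab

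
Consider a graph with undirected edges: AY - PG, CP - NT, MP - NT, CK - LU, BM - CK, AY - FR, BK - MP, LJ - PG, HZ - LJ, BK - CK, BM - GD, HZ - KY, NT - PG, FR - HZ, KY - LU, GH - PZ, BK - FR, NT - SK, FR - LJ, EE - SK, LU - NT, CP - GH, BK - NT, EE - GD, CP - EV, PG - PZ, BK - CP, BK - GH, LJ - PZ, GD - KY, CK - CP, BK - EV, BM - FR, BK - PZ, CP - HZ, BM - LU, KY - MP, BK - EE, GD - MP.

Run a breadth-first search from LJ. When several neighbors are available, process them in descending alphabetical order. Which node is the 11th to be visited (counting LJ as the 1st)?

CP

Visit LJ; enqueue PZ, PG, HZ, FR → queue [PZ, PG, HZ, FR]
Visit PZ; enqueue GH, BK → queue [PG, HZ, FR, GH, BK]
Visit PG; enqueue NT, AY → queue [HZ, FR, GH, BK, NT, AY]
Visit HZ; enqueue KY, CP → queue [FR, GH, BK, NT, AY, KY, CP]
Visit FR; enqueue BM → queue [GH, BK, NT, AY, KY, CP, BM]
Visit GH → queue [BK, NT, AY, KY, CP, BM]
Visit BK; enqueue MP, EV, EE, CK → queue [NT, AY, KY, CP, BM, MP, EV, EE, CK]
Visit NT; enqueue SK, LU → queue [AY, KY, CP, BM, MP, EV, EE, CK, SK, LU]
Visit AY → queue [KY, CP, BM, MP, EV, EE, CK, SK, LU]
Visit KY; enqueue GD → queue [CP, BM, MP, EV, EE, CK, SK, LU, GD]
Visit CP → queue [BM, MP, EV, EE, CK, SK, LU, GD]
Visit BM → queue [MP, EV, EE, CK, SK, LU, GD]
Visit MP → queue [EV, EE, CK, SK, LU, GD]
Visit EV → queue [EE, CK, SK, LU, GD]
Visit EE → queue [CK, SK, LU, GD]
Visit CK → queue [SK, LU, GD]
Visit SK → queue [LU, GD]
Visit LU → queue [GD]
Visit GD → queue []

Visit order: LJ, PZ, PG, HZ, FR, GH, BK, NT, AY, KY, CP, BM, MP, EV, EE, CK, SK, LU, GD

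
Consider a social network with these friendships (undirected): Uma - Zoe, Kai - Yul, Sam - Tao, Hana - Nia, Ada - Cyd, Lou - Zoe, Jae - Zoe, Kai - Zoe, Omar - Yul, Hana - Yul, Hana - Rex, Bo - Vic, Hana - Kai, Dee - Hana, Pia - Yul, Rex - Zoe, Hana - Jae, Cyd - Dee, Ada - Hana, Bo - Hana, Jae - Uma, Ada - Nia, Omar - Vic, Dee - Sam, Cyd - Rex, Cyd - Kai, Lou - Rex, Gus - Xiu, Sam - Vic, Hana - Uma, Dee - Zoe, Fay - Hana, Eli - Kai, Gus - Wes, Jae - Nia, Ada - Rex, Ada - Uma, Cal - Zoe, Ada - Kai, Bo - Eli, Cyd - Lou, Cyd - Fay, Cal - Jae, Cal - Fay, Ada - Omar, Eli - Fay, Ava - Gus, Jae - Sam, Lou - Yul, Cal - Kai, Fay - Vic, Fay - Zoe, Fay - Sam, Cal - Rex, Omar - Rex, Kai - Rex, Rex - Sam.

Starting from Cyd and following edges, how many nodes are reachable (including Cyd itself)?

BFS from Cyd visits: Cyd, Ada, Dee, Fay, Kai, Lou, Rex, Hana, Nia, Omar, Uma, Sam, Zoe, Cal, Eli, Vic, Yul, Bo, Jae, Tao, Pia
Reachable nodes: 21 of 25 total.

21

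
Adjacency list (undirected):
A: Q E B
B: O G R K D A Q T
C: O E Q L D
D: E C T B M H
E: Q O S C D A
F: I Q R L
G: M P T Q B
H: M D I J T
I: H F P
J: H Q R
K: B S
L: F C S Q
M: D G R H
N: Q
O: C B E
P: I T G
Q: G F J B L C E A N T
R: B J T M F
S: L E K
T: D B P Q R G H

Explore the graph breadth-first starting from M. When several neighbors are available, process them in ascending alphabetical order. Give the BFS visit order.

Visit M; enqueue D, G, H, R → queue [D, G, H, R]
Visit D; enqueue B, C, E, T → queue [G, H, R, B, C, E, T]
Visit G; enqueue P, Q → queue [H, R, B, C, E, T, P, Q]
Visit H; enqueue I, J → queue [R, B, C, E, T, P, Q, I, J]
Visit R; enqueue F → queue [B, C, E, T, P, Q, I, J, F]
Visit B; enqueue A, K, O → queue [C, E, T, P, Q, I, J, F, A, K, O]
Visit C; enqueue L → queue [E, T, P, Q, I, J, F, A, K, O, L]
Visit E; enqueue S → queue [T, P, Q, I, J, F, A, K, O, L, S]
Visit T → queue [P, Q, I, J, F, A, K, O, L, S]
Visit P → queue [Q, I, J, F, A, K, O, L, S]
Visit Q; enqueue N → queue [I, J, F, A, K, O, L, S, N]
Visit I → queue [J, F, A, K, O, L, S, N]
Visit J → queue [F, A, K, O, L, S, N]
Visit F → queue [A, K, O, L, S, N]
Visit A → queue [K, O, L, S, N]
Visit K → queue [O, L, S, N]
Visit O → queue [L, S, N]
Visit L → queue [S, N]
Visit S → queue [N]
Visit N → queue []

M, D, G, H, R, B, C, E, T, P, Q, I, J, F, A, K, O, L, S, N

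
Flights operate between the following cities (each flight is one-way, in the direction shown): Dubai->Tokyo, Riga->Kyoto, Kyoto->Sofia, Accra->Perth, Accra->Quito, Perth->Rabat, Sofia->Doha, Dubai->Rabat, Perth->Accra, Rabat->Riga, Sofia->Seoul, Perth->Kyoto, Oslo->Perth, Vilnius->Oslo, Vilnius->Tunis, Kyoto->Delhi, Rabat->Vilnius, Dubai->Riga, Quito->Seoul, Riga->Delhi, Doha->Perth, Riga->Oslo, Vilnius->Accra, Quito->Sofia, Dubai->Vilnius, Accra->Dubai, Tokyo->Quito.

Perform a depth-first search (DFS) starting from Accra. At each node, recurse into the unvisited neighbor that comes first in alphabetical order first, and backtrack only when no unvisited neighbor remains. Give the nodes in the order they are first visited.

Accra Dubai Rabat Riga Delhi Kyoto Sofia Doha Perth Seoul Oslo Vilnius Tunis Tokyo Quito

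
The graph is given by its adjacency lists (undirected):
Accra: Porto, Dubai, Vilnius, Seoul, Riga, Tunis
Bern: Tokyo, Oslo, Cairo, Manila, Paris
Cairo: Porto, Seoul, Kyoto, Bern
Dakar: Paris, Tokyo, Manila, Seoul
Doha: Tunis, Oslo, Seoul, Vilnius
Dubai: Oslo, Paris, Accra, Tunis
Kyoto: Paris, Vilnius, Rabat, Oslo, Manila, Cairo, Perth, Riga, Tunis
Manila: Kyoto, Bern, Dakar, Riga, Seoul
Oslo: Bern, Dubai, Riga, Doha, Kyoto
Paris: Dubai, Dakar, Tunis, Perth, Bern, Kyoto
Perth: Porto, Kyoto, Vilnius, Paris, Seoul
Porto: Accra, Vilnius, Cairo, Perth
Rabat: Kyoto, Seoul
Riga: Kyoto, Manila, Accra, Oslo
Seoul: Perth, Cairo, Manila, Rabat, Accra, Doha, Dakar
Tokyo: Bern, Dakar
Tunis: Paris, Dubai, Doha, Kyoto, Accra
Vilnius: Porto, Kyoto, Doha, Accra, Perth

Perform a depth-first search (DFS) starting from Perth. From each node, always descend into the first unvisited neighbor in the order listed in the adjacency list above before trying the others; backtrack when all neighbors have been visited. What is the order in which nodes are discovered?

Visit Perth
Perth → Porto
Porto → Accra
Accra → Dubai
Dubai → Oslo
Oslo → Bern
Bern → Tokyo
Tokyo → Dakar
Dakar → Paris
Paris → Tunis
Tunis → Doha
Doha → Seoul
Seoul → Cairo
Cairo → Kyoto
Kyoto → Vilnius
Kyoto → Rabat
Kyoto → Manila
Manila → Riga

Perth, Porto, Accra, Dubai, Oslo, Bern, Tokyo, Dakar, Paris, Tunis, Doha, Seoul, Cairo, Kyoto, Vilnius, Rabat, Manila, Riga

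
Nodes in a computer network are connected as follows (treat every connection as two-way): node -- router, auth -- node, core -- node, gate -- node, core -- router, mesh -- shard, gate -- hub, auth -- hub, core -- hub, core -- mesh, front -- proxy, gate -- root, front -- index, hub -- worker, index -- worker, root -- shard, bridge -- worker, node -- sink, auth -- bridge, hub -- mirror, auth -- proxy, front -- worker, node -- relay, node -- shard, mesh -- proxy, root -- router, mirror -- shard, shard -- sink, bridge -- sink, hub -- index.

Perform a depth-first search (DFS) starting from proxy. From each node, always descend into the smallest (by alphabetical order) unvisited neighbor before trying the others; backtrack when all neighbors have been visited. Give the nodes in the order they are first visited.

proxy → auth → bridge → sink → node → core → hub → gate → root → router → shard → mesh → mirror → index → front → worker → relay

Visit proxy
proxy → auth
auth → bridge
bridge → sink
sink → node
node → core
core → hub
hub → gate
gate → root
root → router
root → shard
shard → mesh
shard → mirror
hub → index
index → front
front → worker
node → relay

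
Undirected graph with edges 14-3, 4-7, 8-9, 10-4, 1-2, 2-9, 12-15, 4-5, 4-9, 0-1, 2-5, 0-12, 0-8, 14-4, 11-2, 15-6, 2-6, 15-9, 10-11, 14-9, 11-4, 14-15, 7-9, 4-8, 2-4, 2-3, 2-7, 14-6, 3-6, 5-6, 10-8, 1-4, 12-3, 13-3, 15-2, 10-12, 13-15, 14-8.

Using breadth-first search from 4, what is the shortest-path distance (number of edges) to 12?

2

Level 0: 4
Level 1: 1, 2, 5, 7, 8, 9, 10, 11, 14
Level 2: 0, 3, 6, 12, 15
Level 3: 13
12 first appears at level 2.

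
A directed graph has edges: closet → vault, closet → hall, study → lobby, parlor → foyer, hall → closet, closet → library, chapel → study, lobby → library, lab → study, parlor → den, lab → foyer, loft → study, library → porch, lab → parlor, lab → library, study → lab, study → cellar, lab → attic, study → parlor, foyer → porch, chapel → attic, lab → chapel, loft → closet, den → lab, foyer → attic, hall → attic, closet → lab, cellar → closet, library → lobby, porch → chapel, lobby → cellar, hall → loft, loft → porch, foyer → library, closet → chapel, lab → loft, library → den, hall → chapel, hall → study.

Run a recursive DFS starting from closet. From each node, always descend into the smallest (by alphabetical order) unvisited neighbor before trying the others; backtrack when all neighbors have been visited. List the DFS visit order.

closet → chapel → attic → study → cellar → lab → foyer → library → den → lobby → porch → loft → parlor → hall → vault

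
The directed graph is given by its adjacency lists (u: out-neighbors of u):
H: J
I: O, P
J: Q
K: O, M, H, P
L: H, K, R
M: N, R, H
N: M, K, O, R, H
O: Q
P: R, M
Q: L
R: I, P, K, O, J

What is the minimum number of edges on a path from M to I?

Level 0: M
Level 1: H, N, R
Level 2: I, J, K, O, P
Level 3: Q
Level 4: L
I first appears at level 2.

2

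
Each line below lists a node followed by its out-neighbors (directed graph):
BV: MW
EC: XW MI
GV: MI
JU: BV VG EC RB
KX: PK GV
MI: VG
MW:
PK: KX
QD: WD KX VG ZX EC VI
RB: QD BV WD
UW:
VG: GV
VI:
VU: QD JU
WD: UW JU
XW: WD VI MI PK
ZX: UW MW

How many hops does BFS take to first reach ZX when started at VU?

Level 0: VU
Level 1: JU, QD
Level 2: BV, EC, KX, RB, VG, VI, WD, ZX
Level 3: GV, MI, MW, PK, UW, XW
ZX first appears at level 2.

2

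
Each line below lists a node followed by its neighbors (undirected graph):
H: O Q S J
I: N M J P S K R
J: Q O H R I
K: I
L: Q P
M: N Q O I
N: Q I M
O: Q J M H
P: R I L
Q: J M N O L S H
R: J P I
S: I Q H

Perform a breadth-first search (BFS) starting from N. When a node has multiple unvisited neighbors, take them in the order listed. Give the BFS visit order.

N -> Q -> I -> M -> J -> O -> L -> S -> H -> P -> K -> R

Visit N; enqueue Q, I, M → queue [Q, I, M]
Visit Q; enqueue J, O, L, S, H → queue [I, M, J, O, L, S, H]
Visit I; enqueue P, K, R → queue [M, J, O, L, S, H, P, K, R]
Visit M → queue [J, O, L, S, H, P, K, R]
Visit J → queue [O, L, S, H, P, K, R]
Visit O → queue [L, S, H, P, K, R]
Visit L → queue [S, H, P, K, R]
Visit S → queue [H, P, K, R]
Visit H → queue [P, K, R]
Visit P → queue [K, R]
Visit K → queue [R]
Visit R → queue []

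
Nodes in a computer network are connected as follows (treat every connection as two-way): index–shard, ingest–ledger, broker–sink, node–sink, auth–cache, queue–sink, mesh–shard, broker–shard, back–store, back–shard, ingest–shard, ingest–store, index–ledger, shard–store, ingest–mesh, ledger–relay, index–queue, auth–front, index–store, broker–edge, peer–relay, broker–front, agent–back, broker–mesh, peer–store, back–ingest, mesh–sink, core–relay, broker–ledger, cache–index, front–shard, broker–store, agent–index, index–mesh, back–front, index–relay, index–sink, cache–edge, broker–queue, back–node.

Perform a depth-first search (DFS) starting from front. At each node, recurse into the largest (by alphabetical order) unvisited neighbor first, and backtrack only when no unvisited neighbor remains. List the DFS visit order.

front → shard → store → peer → relay → ledger → ingest → mesh → sink → queue → index → cache → edge → broker → auth → agent → back → node → core

Visit front
front → shard
shard → store
store → peer
peer → relay
relay → ledger
ledger → ingest
ingest → mesh
mesh → sink
sink → queue
queue → index
index → cache
cache → edge
edge → broker
cache → auth
index → agent
agent → back
back → node
relay → core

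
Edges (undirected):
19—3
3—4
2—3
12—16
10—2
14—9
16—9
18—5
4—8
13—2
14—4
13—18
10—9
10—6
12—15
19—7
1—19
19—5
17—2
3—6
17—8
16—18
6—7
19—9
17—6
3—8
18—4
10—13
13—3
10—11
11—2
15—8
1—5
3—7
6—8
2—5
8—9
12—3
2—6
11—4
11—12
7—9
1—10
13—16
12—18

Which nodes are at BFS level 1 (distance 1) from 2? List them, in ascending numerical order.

Level 0: 2
Level 1: 3, 5, 6, 10, 11, 13, 17
Level 2: 1, 4, 7, 8, 9, 12, 16, 18, 19
Level 3: 14, 15

3, 5, 6, 10, 11, 13, 17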